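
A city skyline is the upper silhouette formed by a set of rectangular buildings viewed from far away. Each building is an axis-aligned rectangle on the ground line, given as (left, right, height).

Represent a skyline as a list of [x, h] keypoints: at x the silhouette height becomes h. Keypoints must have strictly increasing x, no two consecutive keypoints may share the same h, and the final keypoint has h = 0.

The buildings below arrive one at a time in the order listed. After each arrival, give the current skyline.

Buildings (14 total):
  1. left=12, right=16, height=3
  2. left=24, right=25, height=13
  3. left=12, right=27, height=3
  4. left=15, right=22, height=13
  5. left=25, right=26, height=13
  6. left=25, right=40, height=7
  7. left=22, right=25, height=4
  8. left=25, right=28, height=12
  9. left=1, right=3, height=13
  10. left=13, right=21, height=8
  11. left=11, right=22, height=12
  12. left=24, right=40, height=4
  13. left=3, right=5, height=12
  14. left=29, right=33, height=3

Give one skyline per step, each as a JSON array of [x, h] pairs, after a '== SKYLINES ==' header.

== SKYLINES ==
[[12,3],[16,0]]
[[12,3],[16,0],[24,13],[25,0]]
[[12,3],[24,13],[25,3],[27,0]]
[[12,3],[15,13],[22,3],[24,13],[25,3],[27,0]]
[[12,3],[15,13],[22,3],[24,13],[26,3],[27,0]]
[[12,3],[15,13],[22,3],[24,13],[26,7],[40,0]]
[[12,3],[15,13],[22,4],[24,13],[26,7],[40,0]]
[[12,3],[15,13],[22,4],[24,13],[26,12],[28,7],[40,0]]
[[1,13],[3,0],[12,3],[15,13],[22,4],[24,13],[26,12],[28,7],[40,0]]
[[1,13],[3,0],[12,3],[13,8],[15,13],[22,4],[24,13],[26,12],[28,7],[40,0]]
[[1,13],[3,0],[11,12],[15,13],[22,4],[24,13],[26,12],[28,7],[40,0]]
[[1,13],[3,0],[11,12],[15,13],[22,4],[24,13],[26,12],[28,7],[40,0]]
[[1,13],[3,12],[5,0],[11,12],[15,13],[22,4],[24,13],[26,12],[28,7],[40,0]]
[[1,13],[3,12],[5,0],[11,12],[15,13],[22,4],[24,13],[26,12],[28,7],[40,0]]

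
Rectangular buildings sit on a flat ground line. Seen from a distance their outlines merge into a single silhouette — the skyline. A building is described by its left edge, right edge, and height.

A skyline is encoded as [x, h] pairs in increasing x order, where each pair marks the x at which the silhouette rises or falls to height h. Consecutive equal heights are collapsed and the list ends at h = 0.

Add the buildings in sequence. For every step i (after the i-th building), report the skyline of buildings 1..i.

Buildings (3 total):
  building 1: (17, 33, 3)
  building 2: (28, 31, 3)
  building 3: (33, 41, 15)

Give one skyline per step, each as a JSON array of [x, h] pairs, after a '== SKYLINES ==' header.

== SKYLINES ==
[[17,3],[33,0]]
[[17,3],[33,0]]
[[17,3],[33,15],[41,0]]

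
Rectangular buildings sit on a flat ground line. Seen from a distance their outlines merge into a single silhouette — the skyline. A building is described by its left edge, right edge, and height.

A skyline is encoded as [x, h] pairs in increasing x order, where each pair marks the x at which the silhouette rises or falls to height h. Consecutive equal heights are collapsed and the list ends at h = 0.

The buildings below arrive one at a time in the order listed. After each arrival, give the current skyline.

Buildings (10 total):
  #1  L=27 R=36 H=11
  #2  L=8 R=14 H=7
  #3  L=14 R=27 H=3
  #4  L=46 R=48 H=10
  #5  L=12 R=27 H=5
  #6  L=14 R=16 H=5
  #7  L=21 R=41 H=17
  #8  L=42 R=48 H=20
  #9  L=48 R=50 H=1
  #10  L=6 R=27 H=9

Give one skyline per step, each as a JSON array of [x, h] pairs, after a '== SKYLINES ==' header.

== SKYLINES ==
[[27,11],[36,0]]
[[8,7],[14,0],[27,11],[36,0]]
[[8,7],[14,3],[27,11],[36,0]]
[[8,7],[14,3],[27,11],[36,0],[46,10],[48,0]]
[[8,7],[14,5],[27,11],[36,0],[46,10],[48,0]]
[[8,7],[14,5],[27,11],[36,0],[46,10],[48,0]]
[[8,7],[14,5],[21,17],[41,0],[46,10],[48,0]]
[[8,7],[14,5],[21,17],[41,0],[42,20],[48,0]]
[[8,7],[14,5],[21,17],[41,0],[42,20],[48,1],[50,0]]
[[6,9],[21,17],[41,0],[42,20],[48,1],[50,0]]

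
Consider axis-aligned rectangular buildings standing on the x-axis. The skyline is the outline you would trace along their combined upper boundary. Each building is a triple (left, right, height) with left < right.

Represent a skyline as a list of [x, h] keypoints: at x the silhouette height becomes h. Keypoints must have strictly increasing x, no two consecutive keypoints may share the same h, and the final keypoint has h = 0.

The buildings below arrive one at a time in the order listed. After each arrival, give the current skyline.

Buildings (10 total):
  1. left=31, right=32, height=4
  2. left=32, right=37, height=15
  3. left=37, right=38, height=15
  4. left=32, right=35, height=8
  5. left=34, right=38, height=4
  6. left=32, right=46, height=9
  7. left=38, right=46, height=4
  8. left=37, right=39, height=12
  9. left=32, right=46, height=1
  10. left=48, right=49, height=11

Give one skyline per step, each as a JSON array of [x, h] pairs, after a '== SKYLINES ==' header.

== SKYLINES ==
[[31,4],[32,0]]
[[31,4],[32,15],[37,0]]
[[31,4],[32,15],[38,0]]
[[31,4],[32,15],[38,0]]
[[31,4],[32,15],[38,0]]
[[31,4],[32,15],[38,9],[46,0]]
[[31,4],[32,15],[38,9],[46,0]]
[[31,4],[32,15],[38,12],[39,9],[46,0]]
[[31,4],[32,15],[38,12],[39,9],[46,0]]
[[31,4],[32,15],[38,12],[39,9],[46,0],[48,11],[49,0]]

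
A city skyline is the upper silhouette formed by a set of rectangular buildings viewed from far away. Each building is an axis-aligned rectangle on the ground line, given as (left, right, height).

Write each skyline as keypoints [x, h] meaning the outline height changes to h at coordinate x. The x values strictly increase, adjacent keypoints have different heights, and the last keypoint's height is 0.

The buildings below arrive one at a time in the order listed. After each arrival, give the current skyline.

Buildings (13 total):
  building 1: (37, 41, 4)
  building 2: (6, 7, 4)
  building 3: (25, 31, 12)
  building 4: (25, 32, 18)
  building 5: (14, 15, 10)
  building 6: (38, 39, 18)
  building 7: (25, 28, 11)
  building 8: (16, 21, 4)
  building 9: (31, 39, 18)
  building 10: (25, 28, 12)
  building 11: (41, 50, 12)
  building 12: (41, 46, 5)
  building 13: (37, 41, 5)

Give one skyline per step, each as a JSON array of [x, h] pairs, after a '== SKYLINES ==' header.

== SKYLINES ==
[[37,4],[41,0]]
[[6,4],[7,0],[37,4],[41,0]]
[[6,4],[7,0],[25,12],[31,0],[37,4],[41,0]]
[[6,4],[7,0],[25,18],[32,0],[37,4],[41,0]]
[[6,4],[7,0],[14,10],[15,0],[25,18],[32,0],[37,4],[41,0]]
[[6,4],[7,0],[14,10],[15,0],[25,18],[32,0],[37,4],[38,18],[39,4],[41,0]]
[[6,4],[7,0],[14,10],[15,0],[25,18],[32,0],[37,4],[38,18],[39,4],[41,0]]
[[6,4],[7,0],[14,10],[15,0],[16,4],[21,0],[25,18],[32,0],[37,4],[38,18],[39,4],[41,0]]
[[6,4],[7,0],[14,10],[15,0],[16,4],[21,0],[25,18],[39,4],[41,0]]
[[6,4],[7,0],[14,10],[15,0],[16,4],[21,0],[25,18],[39,4],[41,0]]
[[6,4],[7,0],[14,10],[15,0],[16,4],[21,0],[25,18],[39,4],[41,12],[50,0]]
[[6,4],[7,0],[14,10],[15,0],[16,4],[21,0],[25,18],[39,4],[41,12],[50,0]]
[[6,4],[7,0],[14,10],[15,0],[16,4],[21,0],[25,18],[39,5],[41,12],[50,0]]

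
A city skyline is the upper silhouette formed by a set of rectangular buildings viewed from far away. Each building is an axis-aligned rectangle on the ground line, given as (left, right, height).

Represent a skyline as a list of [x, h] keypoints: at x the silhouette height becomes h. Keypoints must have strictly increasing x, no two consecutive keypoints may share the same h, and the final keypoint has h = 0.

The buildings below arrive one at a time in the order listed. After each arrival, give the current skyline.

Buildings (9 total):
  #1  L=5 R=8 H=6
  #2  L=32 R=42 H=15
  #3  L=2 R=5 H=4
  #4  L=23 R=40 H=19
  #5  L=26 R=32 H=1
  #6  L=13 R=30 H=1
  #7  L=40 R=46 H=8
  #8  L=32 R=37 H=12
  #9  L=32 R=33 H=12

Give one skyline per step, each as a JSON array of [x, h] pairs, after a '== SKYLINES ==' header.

== SKYLINES ==
[[5,6],[8,0]]
[[5,6],[8,0],[32,15],[42,0]]
[[2,4],[5,6],[8,0],[32,15],[42,0]]
[[2,4],[5,6],[8,0],[23,19],[40,15],[42,0]]
[[2,4],[5,6],[8,0],[23,19],[40,15],[42,0]]
[[2,4],[5,6],[8,0],[13,1],[23,19],[40,15],[42,0]]
[[2,4],[5,6],[8,0],[13,1],[23,19],[40,15],[42,8],[46,0]]
[[2,4],[5,6],[8,0],[13,1],[23,19],[40,15],[42,8],[46,0]]
[[2,4],[5,6],[8,0],[13,1],[23,19],[40,15],[42,8],[46,0]]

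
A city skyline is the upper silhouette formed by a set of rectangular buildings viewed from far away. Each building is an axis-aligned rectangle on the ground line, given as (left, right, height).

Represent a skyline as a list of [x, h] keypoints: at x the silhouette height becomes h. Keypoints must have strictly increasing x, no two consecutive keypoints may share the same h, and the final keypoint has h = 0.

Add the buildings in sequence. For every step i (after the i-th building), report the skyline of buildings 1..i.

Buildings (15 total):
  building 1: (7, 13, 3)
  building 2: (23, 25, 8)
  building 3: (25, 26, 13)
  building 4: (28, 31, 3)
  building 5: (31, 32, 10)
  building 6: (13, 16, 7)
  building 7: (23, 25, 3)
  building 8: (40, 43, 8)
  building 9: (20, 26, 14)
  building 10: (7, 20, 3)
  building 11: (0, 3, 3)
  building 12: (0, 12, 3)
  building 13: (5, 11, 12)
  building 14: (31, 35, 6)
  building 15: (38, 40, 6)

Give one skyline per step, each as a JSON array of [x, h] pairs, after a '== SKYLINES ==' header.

== SKYLINES ==
[[7,3],[13,0]]
[[7,3],[13,0],[23,8],[25,0]]
[[7,3],[13,0],[23,8],[25,13],[26,0]]
[[7,3],[13,0],[23,8],[25,13],[26,0],[28,3],[31,0]]
[[7,3],[13,0],[23,8],[25,13],[26,0],[28,3],[31,10],[32,0]]
[[7,3],[13,7],[16,0],[23,8],[25,13],[26,0],[28,3],[31,10],[32,0]]
[[7,3],[13,7],[16,0],[23,8],[25,13],[26,0],[28,3],[31,10],[32,0]]
[[7,3],[13,7],[16,0],[23,8],[25,13],[26,0],[28,3],[31,10],[32,0],[40,8],[43,0]]
[[7,3],[13,7],[16,0],[20,14],[26,0],[28,3],[31,10],[32,0],[40,8],[43,0]]
[[7,3],[13,7],[16,3],[20,14],[26,0],[28,3],[31,10],[32,0],[40,8],[43,0]]
[[0,3],[3,0],[7,3],[13,7],[16,3],[20,14],[26,0],[28,3],[31,10],[32,0],[40,8],[43,0]]
[[0,3],[13,7],[16,3],[20,14],[26,0],[28,3],[31,10],[32,0],[40,8],[43,0]]
[[0,3],[5,12],[11,3],[13,7],[16,3],[20,14],[26,0],[28,3],[31,10],[32,0],[40,8],[43,0]]
[[0,3],[5,12],[11,3],[13,7],[16,3],[20,14],[26,0],[28,3],[31,10],[32,6],[35,0],[40,8],[43,0]]
[[0,3],[5,12],[11,3],[13,7],[16,3],[20,14],[26,0],[28,3],[31,10],[32,6],[35,0],[38,6],[40,8],[43,0]]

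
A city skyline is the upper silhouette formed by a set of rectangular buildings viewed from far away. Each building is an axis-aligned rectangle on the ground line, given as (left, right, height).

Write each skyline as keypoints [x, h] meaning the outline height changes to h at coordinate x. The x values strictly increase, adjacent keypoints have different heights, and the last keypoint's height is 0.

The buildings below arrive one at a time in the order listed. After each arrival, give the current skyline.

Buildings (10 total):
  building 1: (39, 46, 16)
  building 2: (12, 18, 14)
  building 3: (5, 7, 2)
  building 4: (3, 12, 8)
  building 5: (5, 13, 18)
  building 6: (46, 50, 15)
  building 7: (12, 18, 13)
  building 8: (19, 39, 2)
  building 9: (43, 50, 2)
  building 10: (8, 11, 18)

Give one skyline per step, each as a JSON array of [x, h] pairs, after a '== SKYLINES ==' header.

== SKYLINES ==
[[39,16],[46,0]]
[[12,14],[18,0],[39,16],[46,0]]
[[5,2],[7,0],[12,14],[18,0],[39,16],[46,0]]
[[3,8],[12,14],[18,0],[39,16],[46,0]]
[[3,8],[5,18],[13,14],[18,0],[39,16],[46,0]]
[[3,8],[5,18],[13,14],[18,0],[39,16],[46,15],[50,0]]
[[3,8],[5,18],[13,14],[18,0],[39,16],[46,15],[50,0]]
[[3,8],[5,18],[13,14],[18,0],[19,2],[39,16],[46,15],[50,0]]
[[3,8],[5,18],[13,14],[18,0],[19,2],[39,16],[46,15],[50,0]]
[[3,8],[5,18],[13,14],[18,0],[19,2],[39,16],[46,15],[50,0]]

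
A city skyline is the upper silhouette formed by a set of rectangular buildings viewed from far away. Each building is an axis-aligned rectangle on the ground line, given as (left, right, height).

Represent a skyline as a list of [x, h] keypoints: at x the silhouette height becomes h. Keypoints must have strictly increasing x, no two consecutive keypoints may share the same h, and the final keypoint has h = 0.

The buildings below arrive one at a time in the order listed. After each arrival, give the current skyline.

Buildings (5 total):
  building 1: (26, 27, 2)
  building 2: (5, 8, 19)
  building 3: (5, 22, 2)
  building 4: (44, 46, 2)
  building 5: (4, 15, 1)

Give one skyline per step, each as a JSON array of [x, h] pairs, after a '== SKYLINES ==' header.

== SKYLINES ==
[[26,2],[27,0]]
[[5,19],[8,0],[26,2],[27,0]]
[[5,19],[8,2],[22,0],[26,2],[27,0]]
[[5,19],[8,2],[22,0],[26,2],[27,0],[44,2],[46,0]]
[[4,1],[5,19],[8,2],[22,0],[26,2],[27,0],[44,2],[46,0]]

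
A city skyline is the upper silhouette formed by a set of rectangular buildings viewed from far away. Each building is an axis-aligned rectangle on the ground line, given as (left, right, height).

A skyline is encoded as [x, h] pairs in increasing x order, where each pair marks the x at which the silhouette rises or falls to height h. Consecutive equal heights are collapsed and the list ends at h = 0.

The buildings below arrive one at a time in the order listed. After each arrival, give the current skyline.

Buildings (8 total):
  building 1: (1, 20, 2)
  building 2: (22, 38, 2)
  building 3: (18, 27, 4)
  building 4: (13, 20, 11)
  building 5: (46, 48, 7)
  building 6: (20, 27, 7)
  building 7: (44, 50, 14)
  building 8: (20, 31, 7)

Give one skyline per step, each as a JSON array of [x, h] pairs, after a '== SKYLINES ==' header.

== SKYLINES ==
[[1,2],[20,0]]
[[1,2],[20,0],[22,2],[38,0]]
[[1,2],[18,4],[27,2],[38,0]]
[[1,2],[13,11],[20,4],[27,2],[38,0]]
[[1,2],[13,11],[20,4],[27,2],[38,0],[46,7],[48,0]]
[[1,2],[13,11],[20,7],[27,2],[38,0],[46,7],[48,0]]
[[1,2],[13,11],[20,7],[27,2],[38,0],[44,14],[50,0]]
[[1,2],[13,11],[20,7],[31,2],[38,0],[44,14],[50,0]]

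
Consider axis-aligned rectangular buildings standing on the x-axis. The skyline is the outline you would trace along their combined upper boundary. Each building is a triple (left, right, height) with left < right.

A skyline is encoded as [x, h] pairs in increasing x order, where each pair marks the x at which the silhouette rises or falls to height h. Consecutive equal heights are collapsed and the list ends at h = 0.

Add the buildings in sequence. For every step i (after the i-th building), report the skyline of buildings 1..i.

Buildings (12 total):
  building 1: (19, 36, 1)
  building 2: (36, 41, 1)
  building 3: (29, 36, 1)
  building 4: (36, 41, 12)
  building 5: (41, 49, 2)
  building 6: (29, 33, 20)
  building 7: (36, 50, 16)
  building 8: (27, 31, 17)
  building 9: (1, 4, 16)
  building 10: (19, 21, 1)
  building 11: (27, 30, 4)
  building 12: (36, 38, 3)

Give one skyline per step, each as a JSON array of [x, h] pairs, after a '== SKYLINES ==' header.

== SKYLINES ==
[[19,1],[36,0]]
[[19,1],[41,0]]
[[19,1],[41,0]]
[[19,1],[36,12],[41,0]]
[[19,1],[36,12],[41,2],[49,0]]
[[19,1],[29,20],[33,1],[36,12],[41,2],[49,0]]
[[19,1],[29,20],[33,1],[36,16],[50,0]]
[[19,1],[27,17],[29,20],[33,1],[36,16],[50,0]]
[[1,16],[4,0],[19,1],[27,17],[29,20],[33,1],[36,16],[50,0]]
[[1,16],[4,0],[19,1],[27,17],[29,20],[33,1],[36,16],[50,0]]
[[1,16],[4,0],[19,1],[27,17],[29,20],[33,1],[36,16],[50,0]]
[[1,16],[4,0],[19,1],[27,17],[29,20],[33,1],[36,16],[50,0]]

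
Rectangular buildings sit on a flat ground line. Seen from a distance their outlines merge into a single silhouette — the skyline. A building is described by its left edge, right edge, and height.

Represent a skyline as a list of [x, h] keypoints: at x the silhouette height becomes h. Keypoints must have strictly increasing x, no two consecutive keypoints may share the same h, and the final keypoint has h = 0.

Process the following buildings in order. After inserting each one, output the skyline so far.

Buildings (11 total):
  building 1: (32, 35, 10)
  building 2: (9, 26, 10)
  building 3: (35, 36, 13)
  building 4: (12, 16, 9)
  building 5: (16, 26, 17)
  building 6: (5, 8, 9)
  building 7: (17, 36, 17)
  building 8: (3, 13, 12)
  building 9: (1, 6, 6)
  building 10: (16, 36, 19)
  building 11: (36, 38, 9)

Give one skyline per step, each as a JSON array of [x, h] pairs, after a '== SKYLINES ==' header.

== SKYLINES ==
[[32,10],[35,0]]
[[9,10],[26,0],[32,10],[35,0]]
[[9,10],[26,0],[32,10],[35,13],[36,0]]
[[9,10],[26,0],[32,10],[35,13],[36,0]]
[[9,10],[16,17],[26,0],[32,10],[35,13],[36,0]]
[[5,9],[8,0],[9,10],[16,17],[26,0],[32,10],[35,13],[36,0]]
[[5,9],[8,0],[9,10],[16,17],[36,0]]
[[3,12],[13,10],[16,17],[36,0]]
[[1,6],[3,12],[13,10],[16,17],[36,0]]
[[1,6],[3,12],[13,10],[16,19],[36,0]]
[[1,6],[3,12],[13,10],[16,19],[36,9],[38,0]]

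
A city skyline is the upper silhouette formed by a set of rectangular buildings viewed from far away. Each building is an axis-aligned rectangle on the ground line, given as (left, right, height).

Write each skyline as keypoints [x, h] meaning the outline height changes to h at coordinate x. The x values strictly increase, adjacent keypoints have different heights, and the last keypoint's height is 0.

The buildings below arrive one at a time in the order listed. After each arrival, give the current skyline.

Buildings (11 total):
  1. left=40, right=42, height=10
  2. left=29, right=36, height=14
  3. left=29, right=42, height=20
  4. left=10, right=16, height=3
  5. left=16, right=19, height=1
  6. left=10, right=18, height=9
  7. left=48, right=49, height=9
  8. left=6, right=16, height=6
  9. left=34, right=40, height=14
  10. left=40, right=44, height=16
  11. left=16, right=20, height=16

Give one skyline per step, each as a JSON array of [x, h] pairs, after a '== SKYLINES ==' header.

== SKYLINES ==
[[40,10],[42,0]]
[[29,14],[36,0],[40,10],[42,0]]
[[29,20],[42,0]]
[[10,3],[16,0],[29,20],[42,0]]
[[10,3],[16,1],[19,0],[29,20],[42,0]]
[[10,9],[18,1],[19,0],[29,20],[42,0]]
[[10,9],[18,1],[19,0],[29,20],[42,0],[48,9],[49,0]]
[[6,6],[10,9],[18,1],[19,0],[29,20],[42,0],[48,9],[49,0]]
[[6,6],[10,9],[18,1],[19,0],[29,20],[42,0],[48,9],[49,0]]
[[6,6],[10,9],[18,1],[19,0],[29,20],[42,16],[44,0],[48,9],[49,0]]
[[6,6],[10,9],[16,16],[20,0],[29,20],[42,16],[44,0],[48,9],[49,0]]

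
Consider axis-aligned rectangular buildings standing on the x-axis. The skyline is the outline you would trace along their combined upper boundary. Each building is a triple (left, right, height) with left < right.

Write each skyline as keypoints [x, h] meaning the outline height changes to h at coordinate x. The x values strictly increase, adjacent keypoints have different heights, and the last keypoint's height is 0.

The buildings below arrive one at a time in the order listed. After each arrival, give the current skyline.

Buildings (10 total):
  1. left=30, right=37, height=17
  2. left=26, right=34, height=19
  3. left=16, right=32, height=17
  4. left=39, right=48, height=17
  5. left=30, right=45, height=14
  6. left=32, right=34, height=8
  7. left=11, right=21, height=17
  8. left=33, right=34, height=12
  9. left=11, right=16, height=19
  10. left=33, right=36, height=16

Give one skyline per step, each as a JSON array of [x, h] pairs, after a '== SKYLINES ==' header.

== SKYLINES ==
[[30,17],[37,0]]
[[26,19],[34,17],[37,0]]
[[16,17],[26,19],[34,17],[37,0]]
[[16,17],[26,19],[34,17],[37,0],[39,17],[48,0]]
[[16,17],[26,19],[34,17],[37,14],[39,17],[48,0]]
[[16,17],[26,19],[34,17],[37,14],[39,17],[48,0]]
[[11,17],[26,19],[34,17],[37,14],[39,17],[48,0]]
[[11,17],[26,19],[34,17],[37,14],[39,17],[48,0]]
[[11,19],[16,17],[26,19],[34,17],[37,14],[39,17],[48,0]]
[[11,19],[16,17],[26,19],[34,17],[37,14],[39,17],[48,0]]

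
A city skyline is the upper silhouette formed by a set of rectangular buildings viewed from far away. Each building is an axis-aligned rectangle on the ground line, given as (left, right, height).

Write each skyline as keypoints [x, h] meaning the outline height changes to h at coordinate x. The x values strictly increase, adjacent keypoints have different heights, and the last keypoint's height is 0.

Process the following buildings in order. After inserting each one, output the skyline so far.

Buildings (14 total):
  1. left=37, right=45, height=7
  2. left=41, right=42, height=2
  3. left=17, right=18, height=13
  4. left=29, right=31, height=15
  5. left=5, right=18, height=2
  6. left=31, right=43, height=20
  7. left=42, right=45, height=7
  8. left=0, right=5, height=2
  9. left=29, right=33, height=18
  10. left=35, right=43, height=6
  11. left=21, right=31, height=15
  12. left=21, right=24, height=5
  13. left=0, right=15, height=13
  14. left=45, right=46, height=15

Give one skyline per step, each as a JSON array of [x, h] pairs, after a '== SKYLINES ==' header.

== SKYLINES ==
[[37,7],[45,0]]
[[37,7],[45,0]]
[[17,13],[18,0],[37,7],[45,0]]
[[17,13],[18,0],[29,15],[31,0],[37,7],[45,0]]
[[5,2],[17,13],[18,0],[29,15],[31,0],[37,7],[45,0]]
[[5,2],[17,13],[18,0],[29,15],[31,20],[43,7],[45,0]]
[[5,2],[17,13],[18,0],[29,15],[31,20],[43,7],[45,0]]
[[0,2],[17,13],[18,0],[29,15],[31,20],[43,7],[45,0]]
[[0,2],[17,13],[18,0],[29,18],[31,20],[43,7],[45,0]]
[[0,2],[17,13],[18,0],[29,18],[31,20],[43,7],[45,0]]
[[0,2],[17,13],[18,0],[21,15],[29,18],[31,20],[43,7],[45,0]]
[[0,2],[17,13],[18,0],[21,15],[29,18],[31,20],[43,7],[45,0]]
[[0,13],[15,2],[17,13],[18,0],[21,15],[29,18],[31,20],[43,7],[45,0]]
[[0,13],[15,2],[17,13],[18,0],[21,15],[29,18],[31,20],[43,7],[45,15],[46,0]]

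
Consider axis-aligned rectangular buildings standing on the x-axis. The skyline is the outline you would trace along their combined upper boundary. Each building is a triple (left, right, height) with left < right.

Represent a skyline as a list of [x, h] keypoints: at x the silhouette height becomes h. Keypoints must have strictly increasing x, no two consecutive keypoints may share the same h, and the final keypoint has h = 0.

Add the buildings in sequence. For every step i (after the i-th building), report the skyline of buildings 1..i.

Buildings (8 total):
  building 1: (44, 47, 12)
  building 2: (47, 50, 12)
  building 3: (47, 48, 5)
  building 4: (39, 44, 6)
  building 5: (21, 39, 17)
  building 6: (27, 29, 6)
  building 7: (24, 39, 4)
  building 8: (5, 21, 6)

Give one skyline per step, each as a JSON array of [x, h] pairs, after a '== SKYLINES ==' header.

== SKYLINES ==
[[44,12],[47,0]]
[[44,12],[50,0]]
[[44,12],[50,0]]
[[39,6],[44,12],[50,0]]
[[21,17],[39,6],[44,12],[50,0]]
[[21,17],[39,6],[44,12],[50,0]]
[[21,17],[39,6],[44,12],[50,0]]
[[5,6],[21,17],[39,6],[44,12],[50,0]]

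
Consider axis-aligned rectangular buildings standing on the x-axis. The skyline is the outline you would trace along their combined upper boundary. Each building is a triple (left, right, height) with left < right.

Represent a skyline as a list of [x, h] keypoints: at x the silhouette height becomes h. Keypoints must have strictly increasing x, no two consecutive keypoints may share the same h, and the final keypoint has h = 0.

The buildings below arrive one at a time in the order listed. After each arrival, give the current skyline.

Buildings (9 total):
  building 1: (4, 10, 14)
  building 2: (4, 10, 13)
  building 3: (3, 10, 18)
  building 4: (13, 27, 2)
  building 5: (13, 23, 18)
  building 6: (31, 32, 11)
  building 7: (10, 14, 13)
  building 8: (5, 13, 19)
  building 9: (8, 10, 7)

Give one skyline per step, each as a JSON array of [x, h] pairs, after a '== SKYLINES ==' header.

== SKYLINES ==
[[4,14],[10,0]]
[[4,14],[10,0]]
[[3,18],[10,0]]
[[3,18],[10,0],[13,2],[27,0]]
[[3,18],[10,0],[13,18],[23,2],[27,0]]
[[3,18],[10,0],[13,18],[23,2],[27,0],[31,11],[32,0]]
[[3,18],[10,13],[13,18],[23,2],[27,0],[31,11],[32,0]]
[[3,18],[5,19],[13,18],[23,2],[27,0],[31,11],[32,0]]
[[3,18],[5,19],[13,18],[23,2],[27,0],[31,11],[32,0]]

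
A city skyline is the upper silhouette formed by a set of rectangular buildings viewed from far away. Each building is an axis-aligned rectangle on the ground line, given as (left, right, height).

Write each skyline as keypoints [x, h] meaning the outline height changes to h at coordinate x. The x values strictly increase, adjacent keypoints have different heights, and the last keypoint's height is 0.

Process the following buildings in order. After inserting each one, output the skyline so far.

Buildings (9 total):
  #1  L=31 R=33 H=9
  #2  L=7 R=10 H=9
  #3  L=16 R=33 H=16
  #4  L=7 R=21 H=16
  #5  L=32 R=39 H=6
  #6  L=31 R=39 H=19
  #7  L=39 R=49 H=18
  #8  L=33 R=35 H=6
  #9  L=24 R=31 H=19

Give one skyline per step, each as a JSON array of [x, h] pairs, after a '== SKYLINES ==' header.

== SKYLINES ==
[[31,9],[33,0]]
[[7,9],[10,0],[31,9],[33,0]]
[[7,9],[10,0],[16,16],[33,0]]
[[7,16],[33,0]]
[[7,16],[33,6],[39,0]]
[[7,16],[31,19],[39,0]]
[[7,16],[31,19],[39,18],[49,0]]
[[7,16],[31,19],[39,18],[49,0]]
[[7,16],[24,19],[39,18],[49,0]]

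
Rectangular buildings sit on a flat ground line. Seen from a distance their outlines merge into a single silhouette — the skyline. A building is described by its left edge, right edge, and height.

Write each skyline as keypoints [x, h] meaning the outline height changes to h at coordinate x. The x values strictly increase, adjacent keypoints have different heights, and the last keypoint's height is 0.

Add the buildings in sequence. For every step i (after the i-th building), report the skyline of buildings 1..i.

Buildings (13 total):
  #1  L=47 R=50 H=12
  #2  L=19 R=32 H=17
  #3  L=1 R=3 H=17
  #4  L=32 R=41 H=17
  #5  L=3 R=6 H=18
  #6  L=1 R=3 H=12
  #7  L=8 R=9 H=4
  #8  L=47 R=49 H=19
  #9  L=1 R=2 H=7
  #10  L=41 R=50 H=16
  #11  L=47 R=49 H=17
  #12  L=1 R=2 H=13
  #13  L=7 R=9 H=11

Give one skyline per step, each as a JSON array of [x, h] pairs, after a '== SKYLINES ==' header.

== SKYLINES ==
[[47,12],[50,0]]
[[19,17],[32,0],[47,12],[50,0]]
[[1,17],[3,0],[19,17],[32,0],[47,12],[50,0]]
[[1,17],[3,0],[19,17],[41,0],[47,12],[50,0]]
[[1,17],[3,18],[6,0],[19,17],[41,0],[47,12],[50,0]]
[[1,17],[3,18],[6,0],[19,17],[41,0],[47,12],[50,0]]
[[1,17],[3,18],[6,0],[8,4],[9,0],[19,17],[41,0],[47,12],[50,0]]
[[1,17],[3,18],[6,0],[8,4],[9,0],[19,17],[41,0],[47,19],[49,12],[50,0]]
[[1,17],[3,18],[6,0],[8,4],[9,0],[19,17],[41,0],[47,19],[49,12],[50,0]]
[[1,17],[3,18],[6,0],[8,4],[9,0],[19,17],[41,16],[47,19],[49,16],[50,0]]
[[1,17],[3,18],[6,0],[8,4],[9,0],[19,17],[41,16],[47,19],[49,16],[50,0]]
[[1,17],[3,18],[6,0],[8,4],[9,0],[19,17],[41,16],[47,19],[49,16],[50,0]]
[[1,17],[3,18],[6,0],[7,11],[9,0],[19,17],[41,16],[47,19],[49,16],[50,0]]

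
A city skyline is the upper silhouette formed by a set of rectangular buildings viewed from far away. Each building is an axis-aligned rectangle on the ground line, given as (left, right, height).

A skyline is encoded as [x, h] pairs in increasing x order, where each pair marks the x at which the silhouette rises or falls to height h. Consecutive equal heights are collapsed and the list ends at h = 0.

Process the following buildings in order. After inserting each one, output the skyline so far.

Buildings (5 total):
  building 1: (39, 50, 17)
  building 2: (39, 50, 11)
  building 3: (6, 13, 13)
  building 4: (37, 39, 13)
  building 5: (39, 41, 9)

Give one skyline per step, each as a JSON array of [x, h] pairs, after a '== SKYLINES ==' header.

== SKYLINES ==
[[39,17],[50,0]]
[[39,17],[50,0]]
[[6,13],[13,0],[39,17],[50,0]]
[[6,13],[13,0],[37,13],[39,17],[50,0]]
[[6,13],[13,0],[37,13],[39,17],[50,0]]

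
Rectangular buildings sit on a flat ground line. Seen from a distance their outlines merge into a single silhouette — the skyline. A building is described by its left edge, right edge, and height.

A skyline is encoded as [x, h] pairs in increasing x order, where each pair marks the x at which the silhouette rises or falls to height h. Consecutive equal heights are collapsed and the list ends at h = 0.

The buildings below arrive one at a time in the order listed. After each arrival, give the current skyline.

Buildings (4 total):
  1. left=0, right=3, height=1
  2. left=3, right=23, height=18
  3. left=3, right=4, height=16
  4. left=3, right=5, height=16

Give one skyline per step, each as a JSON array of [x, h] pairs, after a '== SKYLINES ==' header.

== SKYLINES ==
[[0,1],[3,0]]
[[0,1],[3,18],[23,0]]
[[0,1],[3,18],[23,0]]
[[0,1],[3,18],[23,0]]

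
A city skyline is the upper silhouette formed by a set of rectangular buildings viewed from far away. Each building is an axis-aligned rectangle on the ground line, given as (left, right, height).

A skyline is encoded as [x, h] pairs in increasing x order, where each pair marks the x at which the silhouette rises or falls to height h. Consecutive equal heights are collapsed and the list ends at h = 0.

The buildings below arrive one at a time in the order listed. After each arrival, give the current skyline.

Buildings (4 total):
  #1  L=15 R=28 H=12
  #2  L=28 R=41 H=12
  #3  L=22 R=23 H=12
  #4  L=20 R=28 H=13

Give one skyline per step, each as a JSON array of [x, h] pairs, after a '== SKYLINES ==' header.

== SKYLINES ==
[[15,12],[28,0]]
[[15,12],[41,0]]
[[15,12],[41,0]]
[[15,12],[20,13],[28,12],[41,0]]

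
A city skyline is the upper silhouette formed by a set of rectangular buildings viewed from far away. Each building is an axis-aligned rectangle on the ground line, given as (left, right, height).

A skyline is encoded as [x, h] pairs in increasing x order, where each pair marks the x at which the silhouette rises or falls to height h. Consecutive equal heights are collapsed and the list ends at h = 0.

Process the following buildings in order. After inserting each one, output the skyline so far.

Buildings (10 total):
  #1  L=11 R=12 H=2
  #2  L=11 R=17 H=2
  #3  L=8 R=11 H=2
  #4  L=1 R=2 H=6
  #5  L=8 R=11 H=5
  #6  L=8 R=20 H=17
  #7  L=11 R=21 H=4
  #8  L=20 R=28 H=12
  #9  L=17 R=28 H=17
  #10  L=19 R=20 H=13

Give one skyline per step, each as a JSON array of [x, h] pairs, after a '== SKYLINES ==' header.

== SKYLINES ==
[[11,2],[12,0]]
[[11,2],[17,0]]
[[8,2],[17,0]]
[[1,6],[2,0],[8,2],[17,0]]
[[1,6],[2,0],[8,5],[11,2],[17,0]]
[[1,6],[2,0],[8,17],[20,0]]
[[1,6],[2,0],[8,17],[20,4],[21,0]]
[[1,6],[2,0],[8,17],[20,12],[28,0]]
[[1,6],[2,0],[8,17],[28,0]]
[[1,6],[2,0],[8,17],[28,0]]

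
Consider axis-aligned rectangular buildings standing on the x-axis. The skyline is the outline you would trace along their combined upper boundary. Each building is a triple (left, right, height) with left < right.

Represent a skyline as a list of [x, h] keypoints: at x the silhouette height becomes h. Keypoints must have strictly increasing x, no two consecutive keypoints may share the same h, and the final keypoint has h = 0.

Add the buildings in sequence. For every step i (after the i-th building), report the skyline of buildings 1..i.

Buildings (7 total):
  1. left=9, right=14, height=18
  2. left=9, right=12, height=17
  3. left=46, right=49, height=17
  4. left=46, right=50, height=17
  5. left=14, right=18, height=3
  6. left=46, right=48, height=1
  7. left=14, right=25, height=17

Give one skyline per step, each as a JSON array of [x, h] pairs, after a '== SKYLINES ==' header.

== SKYLINES ==
[[9,18],[14,0]]
[[9,18],[14,0]]
[[9,18],[14,0],[46,17],[49,0]]
[[9,18],[14,0],[46,17],[50,0]]
[[9,18],[14,3],[18,0],[46,17],[50,0]]
[[9,18],[14,3],[18,0],[46,17],[50,0]]
[[9,18],[14,17],[25,0],[46,17],[50,0]]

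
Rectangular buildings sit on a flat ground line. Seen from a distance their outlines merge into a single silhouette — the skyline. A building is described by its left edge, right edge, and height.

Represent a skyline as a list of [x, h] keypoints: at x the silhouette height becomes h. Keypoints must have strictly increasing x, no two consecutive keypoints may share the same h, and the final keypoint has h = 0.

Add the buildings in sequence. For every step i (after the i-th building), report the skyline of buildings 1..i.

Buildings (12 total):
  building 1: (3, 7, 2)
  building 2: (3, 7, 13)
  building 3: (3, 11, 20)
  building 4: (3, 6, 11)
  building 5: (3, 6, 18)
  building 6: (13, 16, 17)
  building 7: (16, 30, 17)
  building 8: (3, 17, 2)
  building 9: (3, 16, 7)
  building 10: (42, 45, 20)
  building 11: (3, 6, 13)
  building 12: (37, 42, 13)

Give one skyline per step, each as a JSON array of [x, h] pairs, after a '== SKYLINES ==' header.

== SKYLINES ==
[[3,2],[7,0]]
[[3,13],[7,0]]
[[3,20],[11,0]]
[[3,20],[11,0]]
[[3,20],[11,0]]
[[3,20],[11,0],[13,17],[16,0]]
[[3,20],[11,0],[13,17],[30,0]]
[[3,20],[11,2],[13,17],[30,0]]
[[3,20],[11,7],[13,17],[30,0]]
[[3,20],[11,7],[13,17],[30,0],[42,20],[45,0]]
[[3,20],[11,7],[13,17],[30,0],[42,20],[45,0]]
[[3,20],[11,7],[13,17],[30,0],[37,13],[42,20],[45,0]]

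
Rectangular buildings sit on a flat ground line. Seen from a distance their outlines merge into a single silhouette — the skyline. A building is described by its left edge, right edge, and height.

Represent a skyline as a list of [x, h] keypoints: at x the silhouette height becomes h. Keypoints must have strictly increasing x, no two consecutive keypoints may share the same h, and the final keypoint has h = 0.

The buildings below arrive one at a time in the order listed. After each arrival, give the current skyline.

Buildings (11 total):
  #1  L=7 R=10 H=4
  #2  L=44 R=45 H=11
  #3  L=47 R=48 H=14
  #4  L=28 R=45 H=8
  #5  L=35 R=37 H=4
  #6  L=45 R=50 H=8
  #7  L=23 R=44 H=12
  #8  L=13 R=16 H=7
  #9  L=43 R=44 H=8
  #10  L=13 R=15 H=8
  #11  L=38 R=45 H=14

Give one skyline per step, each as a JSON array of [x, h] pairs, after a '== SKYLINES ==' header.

== SKYLINES ==
[[7,4],[10,0]]
[[7,4],[10,0],[44,11],[45,0]]
[[7,4],[10,0],[44,11],[45,0],[47,14],[48,0]]
[[7,4],[10,0],[28,8],[44,11],[45,0],[47,14],[48,0]]
[[7,4],[10,0],[28,8],[44,11],[45,0],[47,14],[48,0]]
[[7,4],[10,0],[28,8],[44,11],[45,8],[47,14],[48,8],[50,0]]
[[7,4],[10,0],[23,12],[44,11],[45,8],[47,14],[48,8],[50,0]]
[[7,4],[10,0],[13,7],[16,0],[23,12],[44,11],[45,8],[47,14],[48,8],[50,0]]
[[7,4],[10,0],[13,7],[16,0],[23,12],[44,11],[45,8],[47,14],[48,8],[50,0]]
[[7,4],[10,0],[13,8],[15,7],[16,0],[23,12],[44,11],[45,8],[47,14],[48,8],[50,0]]
[[7,4],[10,0],[13,8],[15,7],[16,0],[23,12],[38,14],[45,8],[47,14],[48,8],[50,0]]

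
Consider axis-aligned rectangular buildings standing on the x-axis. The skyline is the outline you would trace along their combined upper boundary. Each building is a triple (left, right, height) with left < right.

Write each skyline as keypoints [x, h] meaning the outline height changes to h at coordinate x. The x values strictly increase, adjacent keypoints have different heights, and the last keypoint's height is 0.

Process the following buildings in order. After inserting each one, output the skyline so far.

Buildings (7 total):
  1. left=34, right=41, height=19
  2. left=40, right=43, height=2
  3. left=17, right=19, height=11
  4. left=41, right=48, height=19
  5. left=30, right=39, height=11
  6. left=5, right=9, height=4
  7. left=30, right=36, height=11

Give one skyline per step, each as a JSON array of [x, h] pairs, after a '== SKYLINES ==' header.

== SKYLINES ==
[[34,19],[41,0]]
[[34,19],[41,2],[43,0]]
[[17,11],[19,0],[34,19],[41,2],[43,0]]
[[17,11],[19,0],[34,19],[48,0]]
[[17,11],[19,0],[30,11],[34,19],[48,0]]
[[5,4],[9,0],[17,11],[19,0],[30,11],[34,19],[48,0]]
[[5,4],[9,0],[17,11],[19,0],[30,11],[34,19],[48,0]]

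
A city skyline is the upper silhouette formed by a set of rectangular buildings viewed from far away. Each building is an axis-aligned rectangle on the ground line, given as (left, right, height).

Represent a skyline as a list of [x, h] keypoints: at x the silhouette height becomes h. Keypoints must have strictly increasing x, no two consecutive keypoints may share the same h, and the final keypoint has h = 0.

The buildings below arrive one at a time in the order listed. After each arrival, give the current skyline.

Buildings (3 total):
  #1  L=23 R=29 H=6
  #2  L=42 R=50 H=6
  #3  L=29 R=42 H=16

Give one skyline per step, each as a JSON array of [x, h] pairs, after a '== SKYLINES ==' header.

== SKYLINES ==
[[23,6],[29,0]]
[[23,6],[29,0],[42,6],[50,0]]
[[23,6],[29,16],[42,6],[50,0]]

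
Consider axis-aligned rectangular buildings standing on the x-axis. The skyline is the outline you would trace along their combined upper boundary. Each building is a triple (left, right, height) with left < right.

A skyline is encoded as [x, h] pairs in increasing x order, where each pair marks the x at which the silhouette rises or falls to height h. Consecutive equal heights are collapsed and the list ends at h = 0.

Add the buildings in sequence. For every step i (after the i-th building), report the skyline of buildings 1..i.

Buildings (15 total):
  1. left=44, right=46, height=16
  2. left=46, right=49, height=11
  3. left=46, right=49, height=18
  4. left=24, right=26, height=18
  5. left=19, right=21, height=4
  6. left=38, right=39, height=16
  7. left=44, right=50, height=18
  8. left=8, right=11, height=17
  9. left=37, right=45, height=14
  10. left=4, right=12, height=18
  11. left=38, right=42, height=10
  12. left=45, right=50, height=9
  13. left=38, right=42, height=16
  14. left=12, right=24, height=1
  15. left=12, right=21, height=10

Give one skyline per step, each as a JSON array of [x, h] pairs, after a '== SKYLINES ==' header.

== SKYLINES ==
[[44,16],[46,0]]
[[44,16],[46,11],[49,0]]
[[44,16],[46,18],[49,0]]
[[24,18],[26,0],[44,16],[46,18],[49,0]]
[[19,4],[21,0],[24,18],[26,0],[44,16],[46,18],[49,0]]
[[19,4],[21,0],[24,18],[26,0],[38,16],[39,0],[44,16],[46,18],[49,0]]
[[19,4],[21,0],[24,18],[26,0],[38,16],[39,0],[44,18],[50,0]]
[[8,17],[11,0],[19,4],[21,0],[24,18],[26,0],[38,16],[39,0],[44,18],[50,0]]
[[8,17],[11,0],[19,4],[21,0],[24,18],[26,0],[37,14],[38,16],[39,14],[44,18],[50,0]]
[[4,18],[12,0],[19,4],[21,0],[24,18],[26,0],[37,14],[38,16],[39,14],[44,18],[50,0]]
[[4,18],[12,0],[19,4],[21,0],[24,18],[26,0],[37,14],[38,16],[39,14],[44,18],[50,0]]
[[4,18],[12,0],[19,4],[21,0],[24,18],[26,0],[37,14],[38,16],[39,14],[44,18],[50,0]]
[[4,18],[12,0],[19,4],[21,0],[24,18],[26,0],[37,14],[38,16],[42,14],[44,18],[50,0]]
[[4,18],[12,1],[19,4],[21,1],[24,18],[26,0],[37,14],[38,16],[42,14],[44,18],[50,0]]
[[4,18],[12,10],[21,1],[24,18],[26,0],[37,14],[38,16],[42,14],[44,18],[50,0]]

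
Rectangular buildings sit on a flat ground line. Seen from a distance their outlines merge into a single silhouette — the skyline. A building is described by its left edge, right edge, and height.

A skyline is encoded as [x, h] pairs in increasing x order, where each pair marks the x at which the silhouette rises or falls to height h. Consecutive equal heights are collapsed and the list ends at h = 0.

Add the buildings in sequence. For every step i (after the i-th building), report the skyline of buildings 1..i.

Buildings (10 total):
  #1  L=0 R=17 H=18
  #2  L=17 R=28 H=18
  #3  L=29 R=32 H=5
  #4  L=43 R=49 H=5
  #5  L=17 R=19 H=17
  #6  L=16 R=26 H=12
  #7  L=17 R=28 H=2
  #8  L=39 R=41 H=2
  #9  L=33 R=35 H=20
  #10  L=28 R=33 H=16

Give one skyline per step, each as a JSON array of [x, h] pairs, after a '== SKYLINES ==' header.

== SKYLINES ==
[[0,18],[17,0]]
[[0,18],[28,0]]
[[0,18],[28,0],[29,5],[32,0]]
[[0,18],[28,0],[29,5],[32,0],[43,5],[49,0]]
[[0,18],[28,0],[29,5],[32,0],[43,5],[49,0]]
[[0,18],[28,0],[29,5],[32,0],[43,5],[49,0]]
[[0,18],[28,0],[29,5],[32,0],[43,5],[49,0]]
[[0,18],[28,0],[29,5],[32,0],[39,2],[41,0],[43,5],[49,0]]
[[0,18],[28,0],[29,5],[32,0],[33,20],[35,0],[39,2],[41,0],[43,5],[49,0]]
[[0,18],[28,16],[33,20],[35,0],[39,2],[41,0],[43,5],[49,0]]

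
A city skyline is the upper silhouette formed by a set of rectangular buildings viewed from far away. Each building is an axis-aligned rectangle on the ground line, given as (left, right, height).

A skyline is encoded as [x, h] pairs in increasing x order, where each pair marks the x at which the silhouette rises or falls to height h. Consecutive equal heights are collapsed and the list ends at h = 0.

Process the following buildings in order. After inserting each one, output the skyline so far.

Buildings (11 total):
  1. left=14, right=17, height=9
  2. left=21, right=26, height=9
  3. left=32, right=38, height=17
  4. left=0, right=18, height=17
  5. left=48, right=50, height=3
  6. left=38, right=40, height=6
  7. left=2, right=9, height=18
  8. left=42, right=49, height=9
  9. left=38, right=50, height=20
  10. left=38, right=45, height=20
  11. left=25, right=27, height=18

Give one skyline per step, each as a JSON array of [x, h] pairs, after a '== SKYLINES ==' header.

== SKYLINES ==
[[14,9],[17,0]]
[[14,9],[17,0],[21,9],[26,0]]
[[14,9],[17,0],[21,9],[26,0],[32,17],[38,0]]
[[0,17],[18,0],[21,9],[26,0],[32,17],[38,0]]
[[0,17],[18,0],[21,9],[26,0],[32,17],[38,0],[48,3],[50,0]]
[[0,17],[18,0],[21,9],[26,0],[32,17],[38,6],[40,0],[48,3],[50,0]]
[[0,17],[2,18],[9,17],[18,0],[21,9],[26,0],[32,17],[38,6],[40,0],[48,3],[50,0]]
[[0,17],[2,18],[9,17],[18,0],[21,9],[26,0],[32,17],[38,6],[40,0],[42,9],[49,3],[50,0]]
[[0,17],[2,18],[9,17],[18,0],[21,9],[26,0],[32,17],[38,20],[50,0]]
[[0,17],[2,18],[9,17],[18,0],[21,9],[26,0],[32,17],[38,20],[50,0]]
[[0,17],[2,18],[9,17],[18,0],[21,9],[25,18],[27,0],[32,17],[38,20],[50,0]]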